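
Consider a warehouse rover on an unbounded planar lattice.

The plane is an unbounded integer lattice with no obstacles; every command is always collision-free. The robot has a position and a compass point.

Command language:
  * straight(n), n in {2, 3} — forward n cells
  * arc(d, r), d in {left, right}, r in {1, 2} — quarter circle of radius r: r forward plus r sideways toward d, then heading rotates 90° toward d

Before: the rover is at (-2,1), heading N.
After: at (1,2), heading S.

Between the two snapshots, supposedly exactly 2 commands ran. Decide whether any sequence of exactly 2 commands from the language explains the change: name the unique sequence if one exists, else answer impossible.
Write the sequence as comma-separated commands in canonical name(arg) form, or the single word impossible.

arc(right, 2), arc(right, 1)

key: cell and facing (now S) both changed — the 2 commands mix motion and turning
from: at (-2,1), heading N
[1] after arc(right, 2): at (0,3), heading E
[2] after arc(right, 1): at (1,2), heading S
no other 2-command option fits: unique.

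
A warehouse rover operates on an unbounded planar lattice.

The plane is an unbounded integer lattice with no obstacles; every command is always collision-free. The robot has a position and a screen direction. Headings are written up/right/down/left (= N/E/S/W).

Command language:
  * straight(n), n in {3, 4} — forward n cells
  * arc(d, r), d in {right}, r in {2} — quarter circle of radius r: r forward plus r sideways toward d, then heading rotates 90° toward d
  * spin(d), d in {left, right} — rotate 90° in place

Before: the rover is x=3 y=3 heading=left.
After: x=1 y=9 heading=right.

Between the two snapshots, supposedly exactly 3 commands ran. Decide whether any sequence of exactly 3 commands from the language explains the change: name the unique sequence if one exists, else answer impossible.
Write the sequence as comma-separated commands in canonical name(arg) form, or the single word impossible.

key: position moved to (1,9) AND the heading swung to E — translation plus rotation needed
t0: x=3 y=3 heading=left
[1] after arc(right, 2): x=1 y=5 heading=up
[2] after straight(4): x=1 y=9 heading=up
[3] after spin(right): x=1 y=9 heading=right
no other 3-command option fits: unique.

arc(right, 2), straight(4), spin(right)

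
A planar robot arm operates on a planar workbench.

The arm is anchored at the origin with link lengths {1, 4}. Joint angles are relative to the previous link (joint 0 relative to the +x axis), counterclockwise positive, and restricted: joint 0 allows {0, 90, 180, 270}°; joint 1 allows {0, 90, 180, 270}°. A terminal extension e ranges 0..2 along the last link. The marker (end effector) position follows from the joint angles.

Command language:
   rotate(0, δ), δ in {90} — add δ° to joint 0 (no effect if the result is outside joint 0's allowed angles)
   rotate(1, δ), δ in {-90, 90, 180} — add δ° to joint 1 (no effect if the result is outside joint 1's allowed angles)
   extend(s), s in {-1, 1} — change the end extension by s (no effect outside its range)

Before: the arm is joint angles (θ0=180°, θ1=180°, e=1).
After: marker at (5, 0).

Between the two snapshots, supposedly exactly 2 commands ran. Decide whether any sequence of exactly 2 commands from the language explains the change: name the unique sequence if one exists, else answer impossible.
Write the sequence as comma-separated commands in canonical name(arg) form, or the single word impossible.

t0: joint angles (θ0=180°, θ1=180°, e=1)
t=1 extend(1) ⇒ joint angles (θ0=180°, θ1=180°, e=2)
t=2 extend(1) ⇒ joint angles (θ0=180°, θ1=180°, e=2)
no rival 2-sequence matches.

extend(1), extend(1)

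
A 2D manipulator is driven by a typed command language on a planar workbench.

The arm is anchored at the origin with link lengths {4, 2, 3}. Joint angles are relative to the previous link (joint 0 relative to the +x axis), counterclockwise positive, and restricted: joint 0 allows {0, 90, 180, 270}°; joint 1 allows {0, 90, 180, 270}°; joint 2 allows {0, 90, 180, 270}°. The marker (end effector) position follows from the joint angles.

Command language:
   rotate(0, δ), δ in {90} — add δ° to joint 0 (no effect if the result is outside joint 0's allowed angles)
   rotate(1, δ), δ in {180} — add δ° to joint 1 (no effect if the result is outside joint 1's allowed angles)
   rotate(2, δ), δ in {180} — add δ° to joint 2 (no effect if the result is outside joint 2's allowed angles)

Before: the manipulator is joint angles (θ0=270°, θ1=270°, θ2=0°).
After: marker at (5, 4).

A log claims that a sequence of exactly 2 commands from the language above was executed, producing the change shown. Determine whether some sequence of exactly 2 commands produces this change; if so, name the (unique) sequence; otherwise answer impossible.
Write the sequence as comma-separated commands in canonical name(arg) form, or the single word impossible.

rotate(0, 90), rotate(0, 90)

begin: joint angles (θ0=270°, θ1=270°, θ2=0°)
t=1 rotate(0, 90) ⇒ joint angles (θ0=0°, θ1=270°, θ2=0°)
t=2 rotate(0, 90) ⇒ joint angles (θ0=90°, θ1=270°, θ2=0°)
all 9 alternatives checked — unique.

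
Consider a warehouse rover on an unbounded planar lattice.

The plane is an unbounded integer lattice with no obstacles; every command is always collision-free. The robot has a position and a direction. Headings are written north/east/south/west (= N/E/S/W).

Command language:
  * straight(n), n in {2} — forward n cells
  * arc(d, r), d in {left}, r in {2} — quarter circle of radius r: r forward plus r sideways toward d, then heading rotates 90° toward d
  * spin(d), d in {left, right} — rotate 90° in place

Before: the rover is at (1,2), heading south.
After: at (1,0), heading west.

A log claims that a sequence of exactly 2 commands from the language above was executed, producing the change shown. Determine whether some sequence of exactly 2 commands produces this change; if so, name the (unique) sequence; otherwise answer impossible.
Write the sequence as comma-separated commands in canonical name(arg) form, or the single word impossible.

key: order matters: swapping straight(2) and spin(right) lands elsewhere
begin: at (1,2), heading south
step 1 (straight(2)): at (1,0), heading south
step 2 (spin(right)): at (1,0), heading west
no other 2-command option fits: unique.

straight(2), spin(right)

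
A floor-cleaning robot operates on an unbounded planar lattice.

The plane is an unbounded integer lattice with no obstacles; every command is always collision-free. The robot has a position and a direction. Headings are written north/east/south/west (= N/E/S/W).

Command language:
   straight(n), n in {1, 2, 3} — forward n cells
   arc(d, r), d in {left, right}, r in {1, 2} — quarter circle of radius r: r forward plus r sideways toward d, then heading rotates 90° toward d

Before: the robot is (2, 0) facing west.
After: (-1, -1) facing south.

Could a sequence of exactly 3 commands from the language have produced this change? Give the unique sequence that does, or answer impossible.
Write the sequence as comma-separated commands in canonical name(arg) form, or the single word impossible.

straight(1), straight(1), arc(left, 1)

key: position moved to (-1,-1) AND the heading swung to S — translation plus rotation needed
from: (2, 0) facing west
[1] after straight(1): (1, 0) facing west
[2] after straight(1): (0, 0) facing west
[3] after arc(left, 1): (-1, -1) facing south
uniquely the one of 343 3-step routes that fits.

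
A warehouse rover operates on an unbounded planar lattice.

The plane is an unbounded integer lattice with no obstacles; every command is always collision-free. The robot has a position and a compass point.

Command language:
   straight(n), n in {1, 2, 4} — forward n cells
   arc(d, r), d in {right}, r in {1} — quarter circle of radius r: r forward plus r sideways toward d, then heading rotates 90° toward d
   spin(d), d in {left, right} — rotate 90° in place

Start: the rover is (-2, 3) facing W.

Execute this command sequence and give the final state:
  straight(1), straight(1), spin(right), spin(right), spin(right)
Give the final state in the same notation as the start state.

(-4, 3) facing S

from: (-2, 3) facing W
step 1 (straight(1)): (-3, 3) facing W
step 2 (straight(1)): (-4, 3) facing W
step 3 (spin(right)): (-4, 3) facing N
step 4 (spin(right)): (-4, 3) facing E
step 5 (spin(right)): (-4, 3) facing S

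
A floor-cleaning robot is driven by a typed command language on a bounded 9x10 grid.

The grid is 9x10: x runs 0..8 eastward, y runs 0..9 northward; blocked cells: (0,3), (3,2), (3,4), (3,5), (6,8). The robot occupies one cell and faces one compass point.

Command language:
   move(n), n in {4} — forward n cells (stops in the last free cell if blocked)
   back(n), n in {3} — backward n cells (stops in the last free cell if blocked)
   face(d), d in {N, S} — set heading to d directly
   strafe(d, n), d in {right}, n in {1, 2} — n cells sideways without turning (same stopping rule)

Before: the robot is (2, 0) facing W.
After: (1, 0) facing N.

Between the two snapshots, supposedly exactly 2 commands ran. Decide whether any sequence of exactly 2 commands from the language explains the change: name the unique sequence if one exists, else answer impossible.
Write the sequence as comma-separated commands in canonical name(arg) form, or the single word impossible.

impossible

every 2-command combo misses the target.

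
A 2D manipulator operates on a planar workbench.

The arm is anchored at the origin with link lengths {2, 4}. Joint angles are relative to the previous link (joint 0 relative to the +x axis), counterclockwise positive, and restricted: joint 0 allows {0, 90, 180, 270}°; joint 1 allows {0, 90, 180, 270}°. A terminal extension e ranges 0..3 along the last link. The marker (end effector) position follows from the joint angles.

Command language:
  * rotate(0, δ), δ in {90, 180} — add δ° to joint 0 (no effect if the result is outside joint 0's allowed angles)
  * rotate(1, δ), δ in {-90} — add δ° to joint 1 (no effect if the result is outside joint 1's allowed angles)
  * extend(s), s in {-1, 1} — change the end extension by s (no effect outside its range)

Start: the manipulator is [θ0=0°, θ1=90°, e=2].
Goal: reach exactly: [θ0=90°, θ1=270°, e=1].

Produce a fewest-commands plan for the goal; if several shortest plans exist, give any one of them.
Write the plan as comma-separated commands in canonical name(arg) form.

rotate(1, -90), rotate(1, -90), rotate(0, 90), extend(-1)

t0: [θ0=0°, θ1=90°, e=2]
1. rotate(1, -90) → [θ0=0°, θ1=0°, e=2]
2. rotate(1, -90) → [θ0=0°, θ1=270°, e=2]
3. rotate(0, 90) → [θ0=90°, θ1=270°, e=2]
4. extend(-1) → [θ0=90°, θ1=270°, e=1]
no 3-step plan works, so 4 is optimal.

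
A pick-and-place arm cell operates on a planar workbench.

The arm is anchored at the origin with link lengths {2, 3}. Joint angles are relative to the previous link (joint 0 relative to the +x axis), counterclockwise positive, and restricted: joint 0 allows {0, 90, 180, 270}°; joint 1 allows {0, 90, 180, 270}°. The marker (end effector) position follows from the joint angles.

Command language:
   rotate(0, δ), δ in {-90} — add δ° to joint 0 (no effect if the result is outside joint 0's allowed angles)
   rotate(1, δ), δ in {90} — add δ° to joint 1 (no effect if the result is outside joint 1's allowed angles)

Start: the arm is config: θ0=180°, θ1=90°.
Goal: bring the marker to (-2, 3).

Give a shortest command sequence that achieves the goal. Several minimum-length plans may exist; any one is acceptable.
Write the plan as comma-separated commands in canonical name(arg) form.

start: config: θ0=180°, θ1=90°
[1] after rotate(1, 90): config: θ0=180°, θ1=180°
[2] after rotate(1, 90): config: θ0=180°, θ1=270°
minimal: 2 command(s), checked below 2.

rotate(1, 90), rotate(1, 90)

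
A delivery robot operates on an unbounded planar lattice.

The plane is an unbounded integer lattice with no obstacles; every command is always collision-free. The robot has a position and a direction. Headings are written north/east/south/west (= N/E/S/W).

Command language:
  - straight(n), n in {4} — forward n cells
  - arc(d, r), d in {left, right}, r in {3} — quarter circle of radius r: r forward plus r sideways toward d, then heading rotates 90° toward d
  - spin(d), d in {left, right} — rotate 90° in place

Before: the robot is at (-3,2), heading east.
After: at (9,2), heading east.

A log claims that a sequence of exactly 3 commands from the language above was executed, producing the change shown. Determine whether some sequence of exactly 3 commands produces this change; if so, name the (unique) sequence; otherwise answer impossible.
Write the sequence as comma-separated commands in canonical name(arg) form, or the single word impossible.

key: heading stays E — no command in the sequence turns
t0: at (-3,2), heading east
step 1 (straight(4)): at (1,2), heading east
step 2 (straight(4)): at (5,2), heading east
step 3 (straight(4)): at (9,2), heading east
uniquely the one of 125 3-step routes that fits.

straight(4), straight(4), straight(4)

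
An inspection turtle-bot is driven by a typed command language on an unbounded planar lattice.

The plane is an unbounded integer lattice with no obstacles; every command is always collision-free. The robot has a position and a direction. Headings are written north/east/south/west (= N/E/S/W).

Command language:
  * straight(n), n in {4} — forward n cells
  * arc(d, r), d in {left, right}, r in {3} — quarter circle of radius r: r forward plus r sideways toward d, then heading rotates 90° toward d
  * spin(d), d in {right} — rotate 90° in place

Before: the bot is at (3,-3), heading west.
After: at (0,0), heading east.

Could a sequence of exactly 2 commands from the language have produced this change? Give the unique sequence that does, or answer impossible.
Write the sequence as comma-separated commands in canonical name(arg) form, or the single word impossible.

arc(right, 3), spin(right)

key: cell and facing (now E) both changed — the 2 commands mix motion and turning
from: at (3,-3), heading west
step 1 (arc(right, 3)): at (0,0), heading north
step 2 (spin(right)): at (0,0), heading east
no rival 2-sequence matches.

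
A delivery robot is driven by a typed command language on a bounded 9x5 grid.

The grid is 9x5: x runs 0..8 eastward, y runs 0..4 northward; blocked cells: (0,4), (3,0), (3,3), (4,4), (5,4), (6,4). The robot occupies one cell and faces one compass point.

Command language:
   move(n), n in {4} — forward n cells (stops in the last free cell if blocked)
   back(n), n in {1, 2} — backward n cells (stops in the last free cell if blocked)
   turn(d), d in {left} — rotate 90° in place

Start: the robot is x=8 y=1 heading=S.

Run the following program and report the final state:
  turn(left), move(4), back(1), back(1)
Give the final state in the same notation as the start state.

x=6 y=1 heading=E

begin: x=8 y=1 heading=S
step 1 (turn(left)): x=8 y=1 heading=E
step 2 (move(4)): x=8 y=1 heading=E
step 3 (back(1)): x=7 y=1 heading=E
step 4 (back(1)): x=6 y=1 heading=E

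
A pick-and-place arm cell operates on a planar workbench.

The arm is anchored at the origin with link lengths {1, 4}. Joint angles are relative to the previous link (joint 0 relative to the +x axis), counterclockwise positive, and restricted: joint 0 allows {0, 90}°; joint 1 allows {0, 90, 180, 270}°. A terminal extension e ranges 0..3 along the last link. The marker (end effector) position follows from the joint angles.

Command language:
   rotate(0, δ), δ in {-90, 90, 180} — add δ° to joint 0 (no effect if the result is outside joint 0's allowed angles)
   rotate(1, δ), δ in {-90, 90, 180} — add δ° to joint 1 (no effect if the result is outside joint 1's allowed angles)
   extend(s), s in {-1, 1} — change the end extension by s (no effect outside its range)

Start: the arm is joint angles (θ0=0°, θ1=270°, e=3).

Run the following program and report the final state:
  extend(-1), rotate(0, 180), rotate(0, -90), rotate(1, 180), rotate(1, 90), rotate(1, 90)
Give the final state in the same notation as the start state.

joint angles (θ0=0°, θ1=270°, e=2)

t0: joint angles (θ0=0°, θ1=270°, e=3)
step 1 (extend(-1)): joint angles (θ0=0°, θ1=270°, e=2)
step 2 (rotate(0, 180)): joint angles (θ0=0°, θ1=270°, e=2)
step 3 (rotate(0, -90)): joint angles (θ0=0°, θ1=270°, e=2)
step 4 (rotate(1, 180)): joint angles (θ0=0°, θ1=90°, e=2)
step 5 (rotate(1, 90)): joint angles (θ0=0°, θ1=180°, e=2)
step 6 (rotate(1, 90)): joint angles (θ0=0°, θ1=270°, e=2)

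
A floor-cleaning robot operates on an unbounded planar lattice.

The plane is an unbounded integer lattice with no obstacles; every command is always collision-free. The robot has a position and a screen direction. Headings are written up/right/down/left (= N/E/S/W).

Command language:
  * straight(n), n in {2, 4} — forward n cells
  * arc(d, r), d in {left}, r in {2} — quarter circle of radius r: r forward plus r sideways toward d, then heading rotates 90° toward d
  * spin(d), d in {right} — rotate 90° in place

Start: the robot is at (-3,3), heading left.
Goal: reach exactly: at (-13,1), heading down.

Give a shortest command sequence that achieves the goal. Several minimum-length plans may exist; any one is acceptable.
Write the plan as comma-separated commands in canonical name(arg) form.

start: at (-3,3), heading left
step 1 (straight(4)): at (-7,3), heading left
step 2 (straight(4)): at (-11,3), heading left
step 3 (arc(left, 2)): at (-13,1), heading down
no 2-step plan works, so 3 is optimal.

straight(4), straight(4), arc(left, 2)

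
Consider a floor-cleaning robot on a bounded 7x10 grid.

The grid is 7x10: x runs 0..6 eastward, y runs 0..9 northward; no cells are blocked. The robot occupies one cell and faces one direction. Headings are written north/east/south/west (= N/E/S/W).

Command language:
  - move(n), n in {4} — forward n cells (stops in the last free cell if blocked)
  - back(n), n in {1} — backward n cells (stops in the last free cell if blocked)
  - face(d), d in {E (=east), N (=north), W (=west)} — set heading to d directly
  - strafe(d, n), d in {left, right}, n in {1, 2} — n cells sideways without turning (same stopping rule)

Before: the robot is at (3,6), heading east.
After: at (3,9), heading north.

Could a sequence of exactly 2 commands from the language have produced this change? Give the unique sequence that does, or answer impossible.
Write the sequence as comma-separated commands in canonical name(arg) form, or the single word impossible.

key: order matters: swapping face(N) and move(4) lands elsewhere
begin: at (3,6), heading east
t=1 face(N) ⇒ at (3,6), heading north
t=2 move(4) ⇒ at (3,9), heading north
all 81 alternatives checked — unique.

face(N), move(4)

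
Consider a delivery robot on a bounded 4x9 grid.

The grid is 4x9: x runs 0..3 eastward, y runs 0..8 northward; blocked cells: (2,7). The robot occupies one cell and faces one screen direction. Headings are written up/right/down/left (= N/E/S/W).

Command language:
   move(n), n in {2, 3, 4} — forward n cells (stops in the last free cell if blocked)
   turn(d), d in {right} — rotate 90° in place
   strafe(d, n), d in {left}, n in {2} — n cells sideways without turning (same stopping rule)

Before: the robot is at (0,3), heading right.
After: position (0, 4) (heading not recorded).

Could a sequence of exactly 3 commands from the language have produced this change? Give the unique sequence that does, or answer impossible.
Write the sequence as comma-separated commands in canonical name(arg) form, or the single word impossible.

checked all 3-command options: none fits.

impossible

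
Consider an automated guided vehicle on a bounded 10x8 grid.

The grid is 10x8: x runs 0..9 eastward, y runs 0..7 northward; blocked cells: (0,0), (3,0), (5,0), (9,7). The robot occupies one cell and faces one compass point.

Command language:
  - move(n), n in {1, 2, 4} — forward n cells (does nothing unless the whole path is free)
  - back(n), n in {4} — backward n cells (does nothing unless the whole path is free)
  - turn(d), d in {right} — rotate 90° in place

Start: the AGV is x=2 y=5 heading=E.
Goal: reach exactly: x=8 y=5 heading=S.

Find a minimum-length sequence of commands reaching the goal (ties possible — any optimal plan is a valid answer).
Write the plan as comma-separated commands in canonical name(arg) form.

from: x=2 y=5 heading=E
t=1 move(2) ⇒ x=4 y=5 heading=E
t=2 move(4) ⇒ x=8 y=5 heading=E
t=3 turn(right) ⇒ x=8 y=5 heading=S
nothing shorter than 3 reaches the goal.

move(2), move(4), turn(right)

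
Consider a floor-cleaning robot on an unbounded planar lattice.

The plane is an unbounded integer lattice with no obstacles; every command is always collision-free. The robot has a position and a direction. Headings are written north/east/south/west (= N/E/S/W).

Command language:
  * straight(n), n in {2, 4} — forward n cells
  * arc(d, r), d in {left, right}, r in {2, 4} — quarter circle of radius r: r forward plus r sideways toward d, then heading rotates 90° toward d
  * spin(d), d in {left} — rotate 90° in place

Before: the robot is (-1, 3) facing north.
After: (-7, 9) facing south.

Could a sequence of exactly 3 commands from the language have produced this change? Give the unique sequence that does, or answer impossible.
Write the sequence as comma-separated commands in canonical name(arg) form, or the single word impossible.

straight(4), arc(left, 4), arc(left, 2)

key: position moved to (-7,9) AND the heading swung to S — translation plus rotation needed
begin: (-1, 3) facing north
step 1 (straight(4)): (-1, 7) facing north
step 2 (arc(left, 4)): (-5, 11) facing west
step 3 (arc(left, 2)): (-7, 9) facing south
uniquely the one of 343 3-step routes that fits.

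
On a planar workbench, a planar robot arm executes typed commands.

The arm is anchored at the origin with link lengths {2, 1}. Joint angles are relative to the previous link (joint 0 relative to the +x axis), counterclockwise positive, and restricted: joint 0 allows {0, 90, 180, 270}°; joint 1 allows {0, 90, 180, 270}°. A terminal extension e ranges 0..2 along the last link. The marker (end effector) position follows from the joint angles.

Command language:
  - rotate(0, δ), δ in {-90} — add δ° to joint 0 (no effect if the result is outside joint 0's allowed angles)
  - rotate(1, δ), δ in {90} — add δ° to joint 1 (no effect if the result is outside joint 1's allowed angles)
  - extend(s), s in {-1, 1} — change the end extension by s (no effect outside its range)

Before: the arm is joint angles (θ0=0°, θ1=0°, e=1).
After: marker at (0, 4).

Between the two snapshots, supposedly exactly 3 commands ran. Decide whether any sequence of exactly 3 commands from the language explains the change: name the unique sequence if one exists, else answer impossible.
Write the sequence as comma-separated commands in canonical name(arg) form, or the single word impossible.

begin: joint angles (θ0=0°, θ1=0°, e=1)
step 1 (rotate(0, -90)): joint angles (θ0=270°, θ1=0°, e=1)
step 2 (rotate(0, -90)): joint angles (θ0=180°, θ1=0°, e=1)
step 3 (rotate(0, -90)): joint angles (θ0=90°, θ1=0°, e=1)
uniquely the one of 64 3-step routes that fits.

rotate(0, -90), rotate(0, -90), rotate(0, -90)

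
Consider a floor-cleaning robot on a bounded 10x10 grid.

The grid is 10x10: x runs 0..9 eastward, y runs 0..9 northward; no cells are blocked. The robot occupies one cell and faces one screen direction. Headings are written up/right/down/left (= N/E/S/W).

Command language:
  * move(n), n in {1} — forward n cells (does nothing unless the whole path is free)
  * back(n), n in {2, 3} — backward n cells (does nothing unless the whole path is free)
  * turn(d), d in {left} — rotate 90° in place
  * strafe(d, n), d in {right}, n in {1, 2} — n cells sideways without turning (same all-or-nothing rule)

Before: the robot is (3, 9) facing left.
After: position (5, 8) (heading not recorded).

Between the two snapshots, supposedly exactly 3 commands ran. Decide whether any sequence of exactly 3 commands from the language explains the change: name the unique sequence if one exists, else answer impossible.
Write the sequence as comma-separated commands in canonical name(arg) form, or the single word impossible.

key: order matters: swapping back(2) and move(1) lands elsewhere
start: (3, 9) facing left
step 1 (back(2)): (5, 9) facing left
step 2 (turn(left)): (5, 9) facing down
step 3 (move(1)): (5, 8) facing down
no other 3-command option fits: unique.

back(2), turn(left), move(1)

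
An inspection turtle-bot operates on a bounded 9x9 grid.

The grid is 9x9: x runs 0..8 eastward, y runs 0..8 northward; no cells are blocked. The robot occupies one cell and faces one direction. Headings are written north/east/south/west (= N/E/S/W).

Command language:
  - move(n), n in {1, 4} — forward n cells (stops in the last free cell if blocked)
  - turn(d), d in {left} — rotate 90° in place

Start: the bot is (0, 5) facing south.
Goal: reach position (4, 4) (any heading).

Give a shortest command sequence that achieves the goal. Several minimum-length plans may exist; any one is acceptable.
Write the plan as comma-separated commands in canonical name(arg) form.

t0: (0, 5) facing south
[1] after move(1): (0, 4) facing south
[2] after turn(left): (0, 4) facing east
[3] after move(4): (4, 4) facing east
minimal: 3 command(s), checked below 3.

move(1), turn(left), move(4)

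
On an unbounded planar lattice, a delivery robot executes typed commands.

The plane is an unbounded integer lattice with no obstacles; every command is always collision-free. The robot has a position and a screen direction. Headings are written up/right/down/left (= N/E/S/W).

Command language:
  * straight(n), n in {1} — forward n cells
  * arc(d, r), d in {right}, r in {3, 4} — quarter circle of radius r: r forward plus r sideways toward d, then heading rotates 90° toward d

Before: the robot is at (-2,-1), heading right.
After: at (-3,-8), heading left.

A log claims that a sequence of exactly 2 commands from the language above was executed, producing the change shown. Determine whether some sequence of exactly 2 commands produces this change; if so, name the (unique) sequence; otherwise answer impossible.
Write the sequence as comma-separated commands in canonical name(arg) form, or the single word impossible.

arc(right, 3), arc(right, 4)

key: cell and facing (now W) both changed — the 2 commands mix motion and turning
start: at (-2,-1), heading right
[1] after arc(right, 3): at (1,-4), heading down
[2] after arc(right, 4): at (-3,-8), heading left
uniquely the one of 9 2-step routes that fits.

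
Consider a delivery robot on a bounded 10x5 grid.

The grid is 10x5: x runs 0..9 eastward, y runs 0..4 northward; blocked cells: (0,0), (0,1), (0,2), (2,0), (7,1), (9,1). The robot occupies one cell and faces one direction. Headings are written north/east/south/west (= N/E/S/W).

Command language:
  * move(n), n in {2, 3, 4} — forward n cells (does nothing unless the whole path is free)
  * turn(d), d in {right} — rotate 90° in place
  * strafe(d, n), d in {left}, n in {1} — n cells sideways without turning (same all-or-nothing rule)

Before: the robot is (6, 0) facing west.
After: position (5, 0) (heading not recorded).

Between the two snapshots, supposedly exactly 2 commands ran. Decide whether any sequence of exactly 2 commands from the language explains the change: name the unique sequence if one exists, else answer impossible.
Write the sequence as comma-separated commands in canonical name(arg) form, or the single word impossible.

turn(right), strafe(left, 1)

key: running strafe(left, 1) before turn(right) would end elsewhere — order is forced
from: (6, 0) facing west
t=1 turn(right) ⇒ (6, 0) facing north
t=2 strafe(left, 1) ⇒ (5, 0) facing north
all 25 alternatives checked — unique.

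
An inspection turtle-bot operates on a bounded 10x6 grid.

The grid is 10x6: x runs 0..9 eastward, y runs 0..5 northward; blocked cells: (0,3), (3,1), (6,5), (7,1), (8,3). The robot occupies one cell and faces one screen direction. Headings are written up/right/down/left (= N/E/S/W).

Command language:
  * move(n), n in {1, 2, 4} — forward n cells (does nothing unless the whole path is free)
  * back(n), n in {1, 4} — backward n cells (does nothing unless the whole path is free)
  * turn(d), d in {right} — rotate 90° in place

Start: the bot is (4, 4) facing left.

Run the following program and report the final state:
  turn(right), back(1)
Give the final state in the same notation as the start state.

initial: (4, 4) facing left
1. turn(right) → (4, 4) facing up
2. back(1) → (4, 3) facing up

(4, 3) facing up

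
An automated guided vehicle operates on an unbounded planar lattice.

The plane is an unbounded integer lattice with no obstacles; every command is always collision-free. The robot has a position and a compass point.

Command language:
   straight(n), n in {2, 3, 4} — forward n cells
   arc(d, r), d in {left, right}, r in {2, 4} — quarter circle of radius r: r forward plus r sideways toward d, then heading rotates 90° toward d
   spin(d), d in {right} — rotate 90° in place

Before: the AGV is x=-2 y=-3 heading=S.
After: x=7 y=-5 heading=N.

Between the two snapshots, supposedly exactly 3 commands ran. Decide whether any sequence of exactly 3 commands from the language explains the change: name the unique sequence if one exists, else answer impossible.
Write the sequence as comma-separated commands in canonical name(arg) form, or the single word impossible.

key: order matters: swapping arc(left, 4) and arc(left, 2) lands elsewhere
begin: x=-2 y=-3 heading=S
t=1 arc(left, 4) ⇒ x=2 y=-7 heading=E
t=2 straight(3) ⇒ x=5 y=-7 heading=E
t=3 arc(left, 2) ⇒ x=7 y=-5 heading=N
uniquely the one of 512 3-step routes that fits.

arc(left, 4), straight(3), arc(left, 2)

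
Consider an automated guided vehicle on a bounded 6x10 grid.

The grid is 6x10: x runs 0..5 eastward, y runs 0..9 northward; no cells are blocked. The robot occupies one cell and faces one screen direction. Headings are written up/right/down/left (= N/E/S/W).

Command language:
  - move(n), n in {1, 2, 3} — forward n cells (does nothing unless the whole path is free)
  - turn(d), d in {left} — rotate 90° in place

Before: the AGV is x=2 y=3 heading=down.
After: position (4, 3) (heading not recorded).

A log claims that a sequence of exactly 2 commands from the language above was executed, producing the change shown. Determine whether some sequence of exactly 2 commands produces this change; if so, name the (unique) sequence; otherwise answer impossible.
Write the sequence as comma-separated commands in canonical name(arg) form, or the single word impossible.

key: order matters: swapping turn(left) and move(2) lands elsewhere
begin: x=2 y=3 heading=down
step 1 (turn(left)): x=2 y=3 heading=right
step 2 (move(2)): x=4 y=3 heading=right
uniquely the one of 16 2-step routes that fits.

turn(left), move(2)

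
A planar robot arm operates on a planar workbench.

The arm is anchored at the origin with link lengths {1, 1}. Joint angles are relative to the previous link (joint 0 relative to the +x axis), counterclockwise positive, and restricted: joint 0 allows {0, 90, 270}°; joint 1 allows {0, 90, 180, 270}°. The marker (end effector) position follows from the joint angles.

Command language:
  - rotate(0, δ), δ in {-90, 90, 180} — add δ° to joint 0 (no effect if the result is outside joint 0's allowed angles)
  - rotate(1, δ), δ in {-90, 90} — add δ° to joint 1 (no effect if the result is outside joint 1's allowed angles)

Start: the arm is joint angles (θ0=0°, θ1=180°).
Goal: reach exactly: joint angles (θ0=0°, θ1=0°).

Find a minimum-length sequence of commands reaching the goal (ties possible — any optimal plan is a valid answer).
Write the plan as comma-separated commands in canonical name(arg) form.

start: joint angles (θ0=0°, θ1=180°)
[1] after rotate(1, 90): joint angles (θ0=0°, θ1=270°)
[2] after rotate(1, 90): joint angles (θ0=0°, θ1=0°)
minimal: 2 command(s), checked below 2.

rotate(1, 90), rotate(1, 90)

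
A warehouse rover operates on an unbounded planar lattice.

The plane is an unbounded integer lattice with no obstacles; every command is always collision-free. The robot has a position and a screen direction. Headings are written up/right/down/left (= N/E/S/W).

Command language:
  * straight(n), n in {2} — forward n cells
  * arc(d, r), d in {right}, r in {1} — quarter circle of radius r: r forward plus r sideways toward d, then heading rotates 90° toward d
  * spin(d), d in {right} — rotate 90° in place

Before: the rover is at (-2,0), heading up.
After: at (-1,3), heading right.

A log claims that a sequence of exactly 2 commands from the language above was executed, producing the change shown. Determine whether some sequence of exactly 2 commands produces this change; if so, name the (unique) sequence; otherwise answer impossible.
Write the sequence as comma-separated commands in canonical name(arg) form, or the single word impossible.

straight(2), arc(right, 1)

key: position moved to (-1,3) AND the heading swung to E — translation plus rotation needed
start: at (-2,0), heading up
t=1 straight(2) ⇒ at (-2,2), heading up
t=2 arc(right, 1) ⇒ at (-1,3), heading right
all 9 alternatives checked — unique.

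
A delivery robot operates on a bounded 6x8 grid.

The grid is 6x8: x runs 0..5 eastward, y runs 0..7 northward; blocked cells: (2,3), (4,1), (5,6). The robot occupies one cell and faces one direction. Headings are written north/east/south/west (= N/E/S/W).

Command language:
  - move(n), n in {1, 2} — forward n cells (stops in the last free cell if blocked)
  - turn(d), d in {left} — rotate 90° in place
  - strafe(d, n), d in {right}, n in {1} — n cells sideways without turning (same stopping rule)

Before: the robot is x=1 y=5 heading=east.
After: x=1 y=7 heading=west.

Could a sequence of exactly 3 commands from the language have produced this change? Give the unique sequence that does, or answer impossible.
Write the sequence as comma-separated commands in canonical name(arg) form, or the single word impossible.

turn(left), move(2), turn(left)

key: cell and facing (now W) both changed — the 3 commands mix motion and turning
initial: x=1 y=5 heading=east
t=1 turn(left) ⇒ x=1 y=5 heading=north
t=2 move(2) ⇒ x=1 y=7 heading=north
t=3 turn(left) ⇒ x=1 y=7 heading=west
no rival 3-sequence matches.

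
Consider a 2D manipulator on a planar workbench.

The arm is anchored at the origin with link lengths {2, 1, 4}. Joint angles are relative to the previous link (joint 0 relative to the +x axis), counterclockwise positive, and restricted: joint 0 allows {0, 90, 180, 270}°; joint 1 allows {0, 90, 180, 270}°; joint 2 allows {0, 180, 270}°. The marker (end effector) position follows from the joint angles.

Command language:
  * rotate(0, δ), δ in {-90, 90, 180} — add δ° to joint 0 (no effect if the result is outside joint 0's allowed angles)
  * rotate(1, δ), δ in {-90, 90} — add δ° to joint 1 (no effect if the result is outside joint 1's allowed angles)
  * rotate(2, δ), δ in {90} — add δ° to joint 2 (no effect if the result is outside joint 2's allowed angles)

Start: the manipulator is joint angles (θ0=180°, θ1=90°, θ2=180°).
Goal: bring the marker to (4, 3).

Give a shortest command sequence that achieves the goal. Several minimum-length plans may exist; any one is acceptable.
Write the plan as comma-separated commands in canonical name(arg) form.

start: joint angles (θ0=180°, θ1=90°, θ2=180°)
step 1 (rotate(0, -90)): joint angles (θ0=90°, θ1=90°, θ2=180°)
step 2 (rotate(2, 90)): joint angles (θ0=90°, θ1=90°, θ2=270°)
step 3 (rotate(1, -90)): joint angles (θ0=90°, θ1=0°, θ2=270°)
nothing shorter than 3 reaches the goal.

rotate(0, -90), rotate(2, 90), rotate(1, -90)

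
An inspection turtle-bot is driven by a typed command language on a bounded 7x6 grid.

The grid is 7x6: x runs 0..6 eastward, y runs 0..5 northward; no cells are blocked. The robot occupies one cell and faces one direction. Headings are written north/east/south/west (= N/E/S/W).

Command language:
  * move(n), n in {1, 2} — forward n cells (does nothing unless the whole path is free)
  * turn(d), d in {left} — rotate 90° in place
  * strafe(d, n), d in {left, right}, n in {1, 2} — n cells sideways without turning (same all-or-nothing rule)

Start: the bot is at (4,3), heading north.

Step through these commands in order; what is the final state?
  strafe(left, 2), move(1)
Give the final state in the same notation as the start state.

initial: at (4,3), heading north
[1] after strafe(left, 2): at (2,3), heading north
[2] after move(1): at (2,4), heading north

at (2,4), heading north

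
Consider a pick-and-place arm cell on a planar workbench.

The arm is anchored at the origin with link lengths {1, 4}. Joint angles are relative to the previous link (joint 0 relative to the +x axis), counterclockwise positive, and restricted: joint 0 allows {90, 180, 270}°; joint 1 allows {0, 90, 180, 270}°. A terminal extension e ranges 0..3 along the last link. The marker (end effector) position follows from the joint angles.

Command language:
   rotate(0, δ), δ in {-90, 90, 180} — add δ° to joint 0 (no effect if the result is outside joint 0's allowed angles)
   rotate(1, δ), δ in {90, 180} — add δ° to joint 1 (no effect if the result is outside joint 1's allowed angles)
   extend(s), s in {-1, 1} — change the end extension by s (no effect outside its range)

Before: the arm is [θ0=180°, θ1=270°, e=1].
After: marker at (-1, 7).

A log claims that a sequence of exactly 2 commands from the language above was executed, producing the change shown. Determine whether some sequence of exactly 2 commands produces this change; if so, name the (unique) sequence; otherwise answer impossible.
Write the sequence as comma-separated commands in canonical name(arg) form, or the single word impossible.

extend(1), extend(1)

initial: [θ0=180°, θ1=270°, e=1]
t=1 extend(1) ⇒ [θ0=180°, θ1=270°, e=2]
t=2 extend(1) ⇒ [θ0=180°, θ1=270°, e=3]
all 49 alternatives checked — unique.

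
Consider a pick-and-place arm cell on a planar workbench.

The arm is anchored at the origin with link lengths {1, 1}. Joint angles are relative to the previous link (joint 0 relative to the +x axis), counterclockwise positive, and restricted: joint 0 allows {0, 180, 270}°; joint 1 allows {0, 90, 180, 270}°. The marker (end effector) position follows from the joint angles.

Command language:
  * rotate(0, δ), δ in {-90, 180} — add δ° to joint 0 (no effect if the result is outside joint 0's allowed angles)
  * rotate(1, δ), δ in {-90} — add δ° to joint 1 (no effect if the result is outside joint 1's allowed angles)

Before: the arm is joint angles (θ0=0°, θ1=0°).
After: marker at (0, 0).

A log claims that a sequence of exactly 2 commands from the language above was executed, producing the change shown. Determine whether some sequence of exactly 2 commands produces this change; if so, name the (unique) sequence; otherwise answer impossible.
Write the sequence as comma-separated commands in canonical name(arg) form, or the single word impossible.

start: joint angles (θ0=0°, θ1=0°)
1. rotate(1, -90) → joint angles (θ0=0°, θ1=270°)
2. rotate(1, -90) → joint angles (θ0=0°, θ1=180°)
all 9 alternatives checked — unique.

rotate(1, -90), rotate(1, -90)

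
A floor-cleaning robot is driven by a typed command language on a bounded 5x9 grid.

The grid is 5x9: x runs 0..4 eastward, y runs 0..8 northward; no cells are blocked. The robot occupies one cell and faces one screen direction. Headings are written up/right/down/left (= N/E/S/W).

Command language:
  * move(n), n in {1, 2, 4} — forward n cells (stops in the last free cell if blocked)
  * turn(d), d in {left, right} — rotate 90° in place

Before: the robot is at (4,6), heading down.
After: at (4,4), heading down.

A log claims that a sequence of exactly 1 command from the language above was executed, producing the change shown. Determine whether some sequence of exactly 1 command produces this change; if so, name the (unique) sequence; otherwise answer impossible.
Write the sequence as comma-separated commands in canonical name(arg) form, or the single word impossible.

move(2)

key: still facing S — the one step turns nothing
t0: at (4,6), heading down
1. move(2) → at (4,4), heading down
no rival 1-sequence matches.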